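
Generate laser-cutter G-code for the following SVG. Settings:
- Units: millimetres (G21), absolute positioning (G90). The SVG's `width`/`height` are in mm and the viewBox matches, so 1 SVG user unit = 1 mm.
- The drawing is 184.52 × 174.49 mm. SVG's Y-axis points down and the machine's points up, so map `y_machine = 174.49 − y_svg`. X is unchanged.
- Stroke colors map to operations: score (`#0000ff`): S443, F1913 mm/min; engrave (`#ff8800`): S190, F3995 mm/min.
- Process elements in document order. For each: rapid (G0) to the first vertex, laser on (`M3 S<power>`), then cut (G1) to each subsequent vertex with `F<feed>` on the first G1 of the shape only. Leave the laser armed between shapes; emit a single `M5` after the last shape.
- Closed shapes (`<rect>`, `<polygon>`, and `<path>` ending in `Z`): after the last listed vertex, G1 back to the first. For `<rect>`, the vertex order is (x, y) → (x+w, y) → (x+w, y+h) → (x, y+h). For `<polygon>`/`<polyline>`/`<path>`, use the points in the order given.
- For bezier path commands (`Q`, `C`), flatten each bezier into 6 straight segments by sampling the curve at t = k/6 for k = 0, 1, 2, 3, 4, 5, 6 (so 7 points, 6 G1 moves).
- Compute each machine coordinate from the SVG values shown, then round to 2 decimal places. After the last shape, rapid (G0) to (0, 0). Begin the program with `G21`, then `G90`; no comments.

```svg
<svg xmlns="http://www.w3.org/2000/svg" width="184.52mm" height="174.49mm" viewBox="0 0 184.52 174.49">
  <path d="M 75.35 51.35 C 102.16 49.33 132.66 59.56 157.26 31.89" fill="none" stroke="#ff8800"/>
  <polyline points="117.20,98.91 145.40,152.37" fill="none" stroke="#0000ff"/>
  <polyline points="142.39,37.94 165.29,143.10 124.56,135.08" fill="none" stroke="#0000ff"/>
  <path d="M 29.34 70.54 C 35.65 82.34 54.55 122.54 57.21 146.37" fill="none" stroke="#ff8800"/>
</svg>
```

G21
G90
G0 X75.35 Y123.14
M3 S190
G1 X89.02 Y123.36 F3995
G1 X103.03 Y122.93
G1 X117.13 Y123.25
G1 X131.05 Y125.71
G1 X144.51 Y131.69
G1 X157.26 Y142.60
G0 X117.20 Y75.58
M3 S443
G1 X145.40 Y22.12 F1913
G0 X142.39 Y136.55
M3 S443
G1 X165.29 Y31.39 F1913
G1 X124.56 Y39.41
G0 X29.34 Y103.95
M3 S190
G1 X33.41 Y95.89 F3995
G1 X38.78 Y84.34
G1 X44.64 Y70.55
G1 X50.20 Y55.75
G1 X54.66 Y41.19
G1 X57.21 Y28.12
M5
G0 X0.00 Y0.00

1 u = 1 mm; y_m = 174.49 − y.

[1] `<path>` cubic bezier, #ff8800→engrave S190 F3995: (75.35,123.14) → (89.02,123.36) → (103.03,122.93) → (117.13,123.25) → (131.05,125.71) → (144.51,131.69) → (157.26,142.60)

[2] `<polyline>` line segment, #0000ff→score S443 F1913: (117.20,75.58) → (145.40,22.12)

[3] `<polyline>` open polyline, #0000ff→score S443 F1913: (142.39,136.55) → (165.29,31.39) → (124.56,39.41)

[4] `<path>` cubic bezier, #ff8800→engrave S190 F3995: (29.34,103.95) → (33.41,95.89) → (38.78,84.34) → (44.64,70.55) → (50.20,55.75) → (54.66,41.19) → (57.21,28.12)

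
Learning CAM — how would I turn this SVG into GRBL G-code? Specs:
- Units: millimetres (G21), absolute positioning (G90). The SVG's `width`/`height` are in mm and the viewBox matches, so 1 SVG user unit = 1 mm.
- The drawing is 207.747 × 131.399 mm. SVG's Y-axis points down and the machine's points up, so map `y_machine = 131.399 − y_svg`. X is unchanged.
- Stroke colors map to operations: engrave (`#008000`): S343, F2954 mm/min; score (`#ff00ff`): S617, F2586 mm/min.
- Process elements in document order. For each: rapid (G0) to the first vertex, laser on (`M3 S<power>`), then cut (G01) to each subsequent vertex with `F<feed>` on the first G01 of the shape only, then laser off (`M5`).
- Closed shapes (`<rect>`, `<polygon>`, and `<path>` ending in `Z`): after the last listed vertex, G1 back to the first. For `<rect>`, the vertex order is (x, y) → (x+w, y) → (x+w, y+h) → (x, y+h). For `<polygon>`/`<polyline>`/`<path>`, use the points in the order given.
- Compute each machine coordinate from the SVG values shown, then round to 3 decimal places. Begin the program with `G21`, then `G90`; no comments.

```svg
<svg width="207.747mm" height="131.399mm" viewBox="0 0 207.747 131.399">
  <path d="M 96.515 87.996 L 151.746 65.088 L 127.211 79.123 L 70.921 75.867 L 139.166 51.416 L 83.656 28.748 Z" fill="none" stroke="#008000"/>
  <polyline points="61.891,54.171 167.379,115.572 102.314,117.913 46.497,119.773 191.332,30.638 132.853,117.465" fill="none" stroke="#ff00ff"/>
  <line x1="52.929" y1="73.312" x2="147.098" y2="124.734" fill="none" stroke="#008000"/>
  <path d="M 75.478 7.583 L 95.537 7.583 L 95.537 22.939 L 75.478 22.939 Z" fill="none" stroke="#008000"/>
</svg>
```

G21
G90
G0 X96.515 Y43.403
M3 S343
G01 X151.746 Y66.311 F2954
G01 X127.211 Y52.276
G01 X70.921 Y55.532
G01 X139.166 Y79.983
G01 X83.656 Y102.651
G01 X96.515 Y43.403
M5
G0 X61.891 Y77.228
M3 S617
G01 X167.379 Y15.827 F2586
G01 X102.314 Y13.486
G01 X46.497 Y11.626
G01 X191.332 Y100.761
G01 X132.853 Y13.934
M5
G0 X52.929 Y58.087
M3 S343
G01 X147.098 Y6.665 F2954
M5
G0 X75.478 Y123.816
M3 S343
G01 X95.537 Y123.816 F2954
G01 X95.537 Y108.460
G01 X75.478 Y108.460
G01 X75.478 Y123.816
M5

Since the viewBox matches the mm dimensions, user units are millimetres directly. The only transform is the Y-flip y_m = 131.399 − y_svg.

Shape 1 is a closed polygon drawn with `<path>`. Its stroke #008000 means engrave at S343, F2954. After flipping Y the toolpath is (96.515,43.403) → (151.746,66.311) → (127.211,52.276) → (70.921,55.532) → (139.166,79.983) → (83.656,102.651) → (96.515,43.403), returning to the start.

Shape 2 is a open polyline drawn with `<polyline>`. Its stroke #ff00ff means score at S617, F2586. After flipping Y the toolpath is (61.891,77.228) → (167.379,15.827) → (102.314,13.486) → (46.497,11.626) → (191.332,100.761) → (132.853,13.934).

Shape 3 is a line segment drawn with `<line>`. Its stroke #008000 means engrave at S343, F2954. After flipping Y the toolpath is (52.929,58.087) → (147.098,6.665).

Shape 4 is a rectangle drawn with `<path>`. Its stroke #008000 means engrave at S343, F2954. After flipping Y the toolpath is (75.478,123.816) → (95.537,123.816) → (95.537,108.460) → (75.478,108.460) → (75.478,123.816), returning to the start.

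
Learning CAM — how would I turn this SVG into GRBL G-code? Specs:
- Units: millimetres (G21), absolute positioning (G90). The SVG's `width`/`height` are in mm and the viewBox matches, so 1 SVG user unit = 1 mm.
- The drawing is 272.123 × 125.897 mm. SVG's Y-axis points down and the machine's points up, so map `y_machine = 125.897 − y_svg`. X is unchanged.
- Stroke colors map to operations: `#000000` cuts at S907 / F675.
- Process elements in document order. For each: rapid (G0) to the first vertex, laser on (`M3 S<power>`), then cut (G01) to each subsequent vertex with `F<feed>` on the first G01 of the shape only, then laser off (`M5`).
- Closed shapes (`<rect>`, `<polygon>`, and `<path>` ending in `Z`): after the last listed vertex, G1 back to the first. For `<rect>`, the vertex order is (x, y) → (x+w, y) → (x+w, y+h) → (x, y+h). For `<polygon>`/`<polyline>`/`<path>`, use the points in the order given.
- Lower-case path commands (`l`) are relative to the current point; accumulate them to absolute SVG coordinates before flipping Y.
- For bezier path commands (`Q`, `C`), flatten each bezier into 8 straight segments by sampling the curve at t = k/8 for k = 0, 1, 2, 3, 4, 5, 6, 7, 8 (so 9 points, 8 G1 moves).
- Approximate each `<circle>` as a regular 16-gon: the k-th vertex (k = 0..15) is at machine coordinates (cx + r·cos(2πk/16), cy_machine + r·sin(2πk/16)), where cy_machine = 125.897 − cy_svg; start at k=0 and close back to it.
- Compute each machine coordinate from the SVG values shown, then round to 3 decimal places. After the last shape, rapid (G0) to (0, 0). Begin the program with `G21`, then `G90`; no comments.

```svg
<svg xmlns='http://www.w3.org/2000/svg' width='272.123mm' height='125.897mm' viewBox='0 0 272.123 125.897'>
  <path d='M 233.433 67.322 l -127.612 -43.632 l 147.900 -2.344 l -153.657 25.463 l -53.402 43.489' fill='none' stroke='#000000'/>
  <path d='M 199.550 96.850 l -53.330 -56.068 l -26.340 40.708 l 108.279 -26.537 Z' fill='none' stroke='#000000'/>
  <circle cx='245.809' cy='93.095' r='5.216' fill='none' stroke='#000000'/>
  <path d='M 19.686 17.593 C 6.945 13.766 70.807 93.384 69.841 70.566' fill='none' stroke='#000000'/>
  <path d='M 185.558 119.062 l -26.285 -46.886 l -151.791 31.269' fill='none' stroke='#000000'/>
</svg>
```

G21
G90
G0 X233.433 Y58.575
M3 S907
G01 X105.821 Y102.207 F675
G01 X253.721 Y104.551
G01 X100.064 Y79.088
G01 X46.662 Y35.599
M5
G0 X199.550 Y29.047
M3 S907
G01 X146.220 Y85.115 F675
G01 X119.880 Y44.407
G01 X228.159 Y70.944
G01 X199.550 Y29.047
M5
G0 X251.025 Y32.802
M3 S907
G01 X250.628 Y34.798 F675
G01 X249.497 Y36.490
G01 X247.805 Y37.621
G01 X245.809 Y38.018
G01 X243.813 Y37.621
G01 X242.121 Y36.490
G01 X240.990 Y34.798
G01 X240.593 Y32.802
G01 X240.990 Y30.806
G01 X242.121 Y29.114
G01 X243.813 Y27.983
G01 X245.809 Y27.586
G01 X247.805 Y27.983
G01 X249.497 Y29.114
G01 X250.628 Y30.806
G01 X251.025 Y32.802
M5
G0 X19.686 Y108.304
M3 S907
G01 X18.223 Y106.191 F675
G01 X22.283 Y98.433
G01 X30.211 Y87.208
G01 X40.348 Y74.696
G01 X51.037 Y63.074
G01 X60.620 Y54.520
G01 X67.441 Y51.213
G01 X69.841 Y55.331
M5
G0 X185.558 Y6.835
M3 S907
G01 X159.273 Y53.721 F675
G01 X7.482 Y22.452
M5
G0 X0.000 Y0.000

1 u = 1 mm; y_m = 125.897 − y.

[1] `<path>` open polyline, #000000→cut S907 F675: (233.433,58.575) → (105.821,102.207) → (253.721,104.551) → (100.064,79.088) → (46.662,35.599)

[2] `<path>` closed polygon, #000000→cut S907 F675: (199.550,29.047) → (146.220,85.115) → (119.880,44.407) → (228.159,70.944) → (199.550,29.047) (closed)

[3] `<circle>` circle, #000000→cut S907 F675: (251.025,32.802) → (250.628,34.798) → (249.497,36.490) → (247.805,37.621) → (245.809,38.018) → (243.813,37.621) → (242.121,36.490) → (240.990,34.798) → (240.593,32.802) → (240.990,30.806) → (242.121,29.114) → (243.813,27.983) → (245.809,27.586) → (247.805,27.983) → (249.497,29.114) → (250.628,30.806) → (251.025,32.802) (closed)

[4] `<path>` cubic bezier, #000000→cut S907 F675: (19.686,108.304) → (18.223,106.191) → (22.283,98.433) → (30.211,87.208) → (40.348,74.696) → (51.037,63.074) → (60.620,54.520) → (67.441,51.213) → (69.841,55.331)

[5] `<path>` open polyline, #000000→cut S907 F675: (185.558,6.835) → (159.273,53.721) → (7.482,22.452)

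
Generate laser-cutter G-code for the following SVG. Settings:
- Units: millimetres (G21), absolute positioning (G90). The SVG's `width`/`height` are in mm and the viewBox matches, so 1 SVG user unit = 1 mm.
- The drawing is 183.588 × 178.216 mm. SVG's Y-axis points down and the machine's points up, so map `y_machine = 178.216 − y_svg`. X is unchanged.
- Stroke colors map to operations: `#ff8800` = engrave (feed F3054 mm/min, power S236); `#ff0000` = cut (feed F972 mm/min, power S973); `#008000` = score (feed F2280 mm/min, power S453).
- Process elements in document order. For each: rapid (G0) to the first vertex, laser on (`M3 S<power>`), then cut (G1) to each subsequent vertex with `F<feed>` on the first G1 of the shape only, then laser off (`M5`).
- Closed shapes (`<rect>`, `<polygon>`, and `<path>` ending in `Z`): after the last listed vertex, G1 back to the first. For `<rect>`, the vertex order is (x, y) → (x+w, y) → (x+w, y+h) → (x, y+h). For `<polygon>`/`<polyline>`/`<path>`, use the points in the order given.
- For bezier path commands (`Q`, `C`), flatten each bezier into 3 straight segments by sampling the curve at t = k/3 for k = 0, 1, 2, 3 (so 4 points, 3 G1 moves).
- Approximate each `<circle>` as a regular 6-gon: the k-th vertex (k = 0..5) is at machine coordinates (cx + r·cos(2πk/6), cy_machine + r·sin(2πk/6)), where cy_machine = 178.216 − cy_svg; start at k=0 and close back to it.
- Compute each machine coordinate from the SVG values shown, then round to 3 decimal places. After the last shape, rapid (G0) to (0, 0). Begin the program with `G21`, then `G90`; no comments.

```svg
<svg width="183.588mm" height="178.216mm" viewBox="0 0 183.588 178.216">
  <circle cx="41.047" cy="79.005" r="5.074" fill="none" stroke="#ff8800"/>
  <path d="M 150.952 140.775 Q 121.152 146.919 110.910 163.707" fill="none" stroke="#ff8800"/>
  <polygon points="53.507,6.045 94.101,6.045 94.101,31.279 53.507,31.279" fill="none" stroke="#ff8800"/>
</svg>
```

G21
G90
G0 X46.121 Y99.211
M3 S236
G1 X43.584 Y103.605 F3054
G1 X38.510 Y103.605
G1 X35.973 Y99.211
G1 X38.510 Y94.817
G1 X43.584 Y94.817
G1 X46.121 Y99.211
M5
G0 X150.952 Y37.441
M3 S236
G1 X133.258 Y32.162 F3054
G1 X119.911 Y24.518
G1 X110.910 Y14.509
M5
G0 X53.507 Y172.171
M3 S236
G1 X94.101 Y172.171 F3054
G1 X94.101 Y146.937
G1 X53.507 Y146.937
G1 X53.507 Y172.171
M5
G0 X0.000 Y0.000

Since the viewBox matches the mm dimensions, user units are millimetres directly. The only transform is the Y-flip y_m = 178.216 − y_svg.

Shape 1 is a circle drawn with `<circle>`. Its stroke #ff8800 means engrave at S236, F3054. After flipping Y the toolpath is (46.121,99.211) → (43.584,103.605) → (38.510,103.605) → (35.973,99.211) → (38.510,94.817) → (43.584,94.817) → (46.121,99.211), returning to the start.

Shape 2 is a quadratic bezier drawn with `<path>`. Its stroke #ff8800 means engrave at S236, F3054. After flipping Y the toolpath is (150.952,37.441) → (133.258,32.162) → (119.911,24.518) → (110.910,14.509).

Shape 3 is a rectangle drawn with `<polygon>`. Its stroke #ff8800 means engrave at S236, F3054. After flipping Y the toolpath is (53.507,172.171) → (94.101,172.171) → (94.101,146.937) → (53.507,146.937) → (53.507,172.171), returning to the start.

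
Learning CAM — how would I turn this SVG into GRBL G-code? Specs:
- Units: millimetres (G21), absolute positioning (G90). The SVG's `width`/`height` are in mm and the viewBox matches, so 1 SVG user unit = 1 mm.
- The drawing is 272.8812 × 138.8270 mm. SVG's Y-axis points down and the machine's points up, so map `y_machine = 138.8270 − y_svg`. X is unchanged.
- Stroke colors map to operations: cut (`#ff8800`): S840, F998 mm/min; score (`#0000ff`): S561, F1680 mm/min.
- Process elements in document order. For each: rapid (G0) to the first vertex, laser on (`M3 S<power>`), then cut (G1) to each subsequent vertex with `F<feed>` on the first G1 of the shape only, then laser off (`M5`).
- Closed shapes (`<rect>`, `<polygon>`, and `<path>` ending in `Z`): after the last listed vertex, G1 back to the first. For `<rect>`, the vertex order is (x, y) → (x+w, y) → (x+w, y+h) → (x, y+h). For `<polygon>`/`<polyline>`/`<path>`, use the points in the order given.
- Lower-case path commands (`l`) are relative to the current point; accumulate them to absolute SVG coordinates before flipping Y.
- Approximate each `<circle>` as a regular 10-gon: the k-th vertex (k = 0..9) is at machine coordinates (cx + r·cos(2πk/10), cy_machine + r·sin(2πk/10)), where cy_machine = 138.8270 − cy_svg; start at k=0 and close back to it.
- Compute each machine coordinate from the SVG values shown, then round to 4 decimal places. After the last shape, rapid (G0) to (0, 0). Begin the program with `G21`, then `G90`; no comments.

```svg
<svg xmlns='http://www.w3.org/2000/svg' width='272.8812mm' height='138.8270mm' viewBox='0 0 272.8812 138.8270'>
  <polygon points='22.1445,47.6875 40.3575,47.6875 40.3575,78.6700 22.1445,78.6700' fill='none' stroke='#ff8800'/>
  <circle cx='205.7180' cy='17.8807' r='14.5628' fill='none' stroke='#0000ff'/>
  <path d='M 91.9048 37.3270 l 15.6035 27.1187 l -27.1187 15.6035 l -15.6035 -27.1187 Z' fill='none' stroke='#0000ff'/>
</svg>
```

1 u = 1 mm; y_m = 138.8270 − y.

[1] `<polygon>` rectangle, #ff8800→cut S840 F998: (22.1445,91.1395) → (40.3575,91.1395) → (40.3575,60.1570) → (22.1445,60.1570) → (22.1445,91.1395) (closed)

[2] `<circle>` circle, #0000ff→score S561 F1680: (220.2808,120.9463) → (217.4996,129.5061) → (210.2182,134.7963) → (201.2178,134.7963) → (193.9364,129.5061) → (191.1552,120.9463) → (193.9364,112.3865) → (201.2178,107.0963) → (210.2182,107.0963) → (217.4996,112.3865) → (220.2808,120.9463) (closed)

[3] `<path>` regular polygon, #0000ff→score S561 F1680: (91.9048,101.5000) → (107.5083,74.3813) → (80.3896,58.7778) → (64.7861,85.8965) → (91.9048,101.5000) (closed)

G21
G90
G0 X22.1445 Y91.1395
M3 S840
G1 X40.3575 Y91.1395 F998
G1 X40.3575 Y60.1570
G1 X22.1445 Y60.1570
G1 X22.1445 Y91.1395
M5
G0 X220.2808 Y120.9463
M3 S561
G1 X217.4996 Y129.5061 F1680
G1 X210.2182 Y134.7963
G1 X201.2178 Y134.7963
G1 X193.9364 Y129.5061
G1 X191.1552 Y120.9463
G1 X193.9364 Y112.3865
G1 X201.2178 Y107.0963
G1 X210.2182 Y107.0963
G1 X217.4996 Y112.3865
G1 X220.2808 Y120.9463
M5
G0 X91.9048 Y101.5000
M3 S561
G1 X107.5083 Y74.3813 F1680
G1 X80.3896 Y58.7778
G1 X64.7861 Y85.8965
G1 X91.9048 Y101.5000
M5
G0 X0.0000 Y0.0000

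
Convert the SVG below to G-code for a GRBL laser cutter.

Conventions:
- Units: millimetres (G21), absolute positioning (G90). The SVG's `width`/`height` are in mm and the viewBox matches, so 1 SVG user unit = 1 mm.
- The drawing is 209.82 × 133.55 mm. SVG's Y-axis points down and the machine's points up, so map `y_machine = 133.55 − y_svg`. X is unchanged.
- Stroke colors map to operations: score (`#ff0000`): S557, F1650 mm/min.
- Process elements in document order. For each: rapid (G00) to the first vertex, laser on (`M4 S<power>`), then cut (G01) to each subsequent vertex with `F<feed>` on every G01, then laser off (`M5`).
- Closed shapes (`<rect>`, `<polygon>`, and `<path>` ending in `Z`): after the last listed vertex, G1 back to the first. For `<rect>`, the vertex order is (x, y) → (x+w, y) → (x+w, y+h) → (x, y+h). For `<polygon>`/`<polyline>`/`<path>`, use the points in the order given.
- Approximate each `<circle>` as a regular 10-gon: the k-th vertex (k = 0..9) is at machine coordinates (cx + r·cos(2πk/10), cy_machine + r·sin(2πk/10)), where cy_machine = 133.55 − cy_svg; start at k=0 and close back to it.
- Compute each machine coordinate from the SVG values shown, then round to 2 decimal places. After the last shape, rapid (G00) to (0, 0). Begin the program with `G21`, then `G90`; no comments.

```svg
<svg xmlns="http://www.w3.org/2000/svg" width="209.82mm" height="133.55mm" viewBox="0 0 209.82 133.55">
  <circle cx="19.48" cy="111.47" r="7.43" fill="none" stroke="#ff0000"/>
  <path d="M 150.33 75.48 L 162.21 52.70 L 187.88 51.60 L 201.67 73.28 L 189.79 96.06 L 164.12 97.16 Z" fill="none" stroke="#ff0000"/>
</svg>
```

viewBox `0 0 209.82 133.55` with mm width/height → 1 unit = 1 mm. Flip: y_m = 133.55 − y_svg.

**Shape 1** — `<circle>` circle, stroke `#ff0000` → score (S557, F1650). Machine vertices: (26.91,22.08) → (25.49,26.45) → (21.78,29.15) → (17.18,29.15) → (13.47,26.45) → (12.05,22.08) → (13.47,17.71) → (17.18,15.01) → (21.78,15.01) → (25.49,17.71) → (26.91,22.08). Closed: final G1 returns to the first vertex.

**Shape 2** — `<path>` regular polygon, stroke `#ff0000` → score (S557, F1650). Machine vertices: (150.33,58.07) → (162.21,80.85) → (187.88,81.95) → (201.67,60.27) → (189.79,37.49) → (164.12,36.39) → (150.33,58.07). Closed: final G1 returns to the first vertex.

G21
G90
G00 X26.91 Y22.08
M4 S557
G01 X25.49 Y26.45 F1650
G01 X21.78 Y29.15 F1650
G01 X17.18 Y29.15 F1650
G01 X13.47 Y26.45 F1650
G01 X12.05 Y22.08 F1650
G01 X13.47 Y17.71 F1650
G01 X17.18 Y15.01 F1650
G01 X21.78 Y15.01 F1650
G01 X25.49 Y17.71 F1650
G01 X26.91 Y22.08 F1650
M5
G00 X150.33 Y58.07
M4 S557
G01 X162.21 Y80.85 F1650
G01 X187.88 Y81.95 F1650
G01 X201.67 Y60.27 F1650
G01 X189.79 Y37.49 F1650
G01 X164.12 Y36.39 F1650
G01 X150.33 Y58.07 F1650
M5
G00 X0.00 Y0.00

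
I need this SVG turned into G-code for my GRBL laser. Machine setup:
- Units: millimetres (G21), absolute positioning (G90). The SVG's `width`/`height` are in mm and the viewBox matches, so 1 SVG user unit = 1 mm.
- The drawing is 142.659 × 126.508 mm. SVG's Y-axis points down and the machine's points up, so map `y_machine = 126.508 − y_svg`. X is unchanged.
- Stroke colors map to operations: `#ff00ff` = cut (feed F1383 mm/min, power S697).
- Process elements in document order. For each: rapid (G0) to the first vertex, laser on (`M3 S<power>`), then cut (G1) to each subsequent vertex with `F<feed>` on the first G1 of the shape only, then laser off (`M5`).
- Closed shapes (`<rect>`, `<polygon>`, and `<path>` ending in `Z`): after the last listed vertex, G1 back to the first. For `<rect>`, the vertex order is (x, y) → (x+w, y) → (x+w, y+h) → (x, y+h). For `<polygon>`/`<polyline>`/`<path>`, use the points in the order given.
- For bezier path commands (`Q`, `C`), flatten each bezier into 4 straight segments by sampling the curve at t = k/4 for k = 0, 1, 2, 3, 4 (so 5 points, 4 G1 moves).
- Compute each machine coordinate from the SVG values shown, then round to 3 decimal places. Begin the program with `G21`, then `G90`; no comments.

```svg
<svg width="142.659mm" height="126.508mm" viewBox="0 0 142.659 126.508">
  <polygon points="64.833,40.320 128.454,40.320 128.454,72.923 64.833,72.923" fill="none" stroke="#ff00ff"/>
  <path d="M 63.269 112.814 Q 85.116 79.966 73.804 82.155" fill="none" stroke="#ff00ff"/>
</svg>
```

1 u = 1 mm; y_m = 126.508 − y.

[1] `<polygon>` rectangle, #ff00ff→cut S697 F1383: (64.833,86.188) → (128.454,86.188) → (128.454,53.585) → (64.833,53.585) → (64.833,86.188) (closed)

[2] `<path>` quadratic bezier, #ff00ff→cut S697 F1383: (63.269,13.694) → (72.120,27.928) → (76.826,37.783) → (77.388,43.258) → (73.804,44.353)

G21
G90
G0 X64.833 Y86.188
M3 S697
G1 X128.454 Y86.188 F1383
G1 X128.454 Y53.585
G1 X64.833 Y53.585
G1 X64.833 Y86.188
M5
G0 X63.269 Y13.694
M3 S697
G1 X72.120 Y27.928 F1383
G1 X76.826 Y37.783
G1 X77.388 Y43.258
G1 X73.804 Y44.353
M5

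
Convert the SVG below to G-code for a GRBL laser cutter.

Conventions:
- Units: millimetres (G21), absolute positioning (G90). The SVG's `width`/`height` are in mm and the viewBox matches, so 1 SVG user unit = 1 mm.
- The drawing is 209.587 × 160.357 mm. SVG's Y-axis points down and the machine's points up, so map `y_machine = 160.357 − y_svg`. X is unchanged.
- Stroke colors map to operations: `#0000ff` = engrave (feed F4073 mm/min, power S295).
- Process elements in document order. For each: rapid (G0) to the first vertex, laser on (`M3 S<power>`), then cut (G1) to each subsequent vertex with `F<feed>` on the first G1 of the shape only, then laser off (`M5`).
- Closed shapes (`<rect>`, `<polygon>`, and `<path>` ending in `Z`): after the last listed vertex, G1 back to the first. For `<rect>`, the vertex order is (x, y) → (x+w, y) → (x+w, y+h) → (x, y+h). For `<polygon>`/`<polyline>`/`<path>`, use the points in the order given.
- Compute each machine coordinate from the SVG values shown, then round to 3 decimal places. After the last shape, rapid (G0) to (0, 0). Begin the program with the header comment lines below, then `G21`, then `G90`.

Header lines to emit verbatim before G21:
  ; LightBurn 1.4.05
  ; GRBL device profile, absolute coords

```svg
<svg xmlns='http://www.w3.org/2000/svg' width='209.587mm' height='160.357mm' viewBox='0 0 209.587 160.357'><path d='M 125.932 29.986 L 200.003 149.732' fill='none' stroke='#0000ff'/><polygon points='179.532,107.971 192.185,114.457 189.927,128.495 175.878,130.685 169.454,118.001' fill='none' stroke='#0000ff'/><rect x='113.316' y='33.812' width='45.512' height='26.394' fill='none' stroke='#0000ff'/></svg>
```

; LightBurn 1.4.05
; GRBL device profile, absolute coords
G21
G90
G0 X125.932 Y130.371
M3 S295
G1 X200.003 Y10.625 F4073
M5
G0 X179.532 Y52.386
M3 S295
G1 X192.185 Y45.900 F4073
G1 X189.927 Y31.862
G1 X175.878 Y29.672
G1 X169.454 Y42.356
G1 X179.532 Y52.386
M5
G0 X113.316 Y126.545
M3 S295
G1 X158.828 Y126.545 F4073
G1 X158.828 Y100.151
G1 X113.316 Y100.151
G1 X113.316 Y126.545
M5
G0 X0.000 Y0.000

viewBox `0 0 209.587 160.357` with mm width/height → 1 unit = 1 mm. Flip: y_m = 160.357 − y_svg.

**Shape 1** — `<path>` line segment, stroke `#0000ff` → engrave (S295, F4073). Machine vertices: (125.932,130.371) → (200.003,10.625). Open path.

**Shape 2** — `<polygon>` regular polygon, stroke `#0000ff` → engrave (S295, F4073). Machine vertices: (179.532,52.386) → (192.185,45.900) → (189.927,31.862) → (175.878,29.672) → (169.454,42.356) → (179.532,52.386). Closed: final G1 returns to the first vertex.

**Shape 3** — `<rect>` rectangle, stroke `#0000ff` → engrave (S295, F4073). Machine vertices: (113.316,126.545) → (158.828,126.545) → (158.828,100.151) → (113.316,100.151) → (113.316,126.545). Closed: final G1 returns to the first vertex.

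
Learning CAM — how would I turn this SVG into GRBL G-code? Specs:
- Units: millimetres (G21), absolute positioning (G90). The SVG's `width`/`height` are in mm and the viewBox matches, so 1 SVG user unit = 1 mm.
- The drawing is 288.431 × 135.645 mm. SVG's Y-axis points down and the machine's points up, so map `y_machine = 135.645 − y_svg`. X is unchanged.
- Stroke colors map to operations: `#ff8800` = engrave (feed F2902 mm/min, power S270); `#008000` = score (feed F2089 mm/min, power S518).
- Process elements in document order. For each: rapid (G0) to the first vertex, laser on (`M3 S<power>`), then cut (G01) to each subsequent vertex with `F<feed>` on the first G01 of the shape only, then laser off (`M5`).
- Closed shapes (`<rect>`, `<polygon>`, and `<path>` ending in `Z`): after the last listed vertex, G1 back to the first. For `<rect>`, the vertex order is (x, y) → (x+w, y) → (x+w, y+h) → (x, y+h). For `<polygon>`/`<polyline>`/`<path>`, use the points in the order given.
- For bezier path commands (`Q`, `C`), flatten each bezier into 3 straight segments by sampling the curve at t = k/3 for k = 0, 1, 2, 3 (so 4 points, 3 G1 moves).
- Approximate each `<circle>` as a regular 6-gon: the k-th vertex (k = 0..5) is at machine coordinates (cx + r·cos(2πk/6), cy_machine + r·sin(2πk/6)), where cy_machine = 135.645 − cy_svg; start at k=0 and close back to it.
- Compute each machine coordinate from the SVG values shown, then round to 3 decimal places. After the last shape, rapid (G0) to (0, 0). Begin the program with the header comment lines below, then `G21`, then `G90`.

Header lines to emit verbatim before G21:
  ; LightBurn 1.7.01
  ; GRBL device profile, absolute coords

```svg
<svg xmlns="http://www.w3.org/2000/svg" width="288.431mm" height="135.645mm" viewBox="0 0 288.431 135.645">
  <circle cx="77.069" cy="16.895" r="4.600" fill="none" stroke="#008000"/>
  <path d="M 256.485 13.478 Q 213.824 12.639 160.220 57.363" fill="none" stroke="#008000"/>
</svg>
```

1 u = 1 mm; y_m = 135.645 − y.

[1] `<circle>` circle, #008000→score S518 F2089: (81.669,118.750) → (79.369,122.734) → (74.769,122.734) → (72.469,118.750) → (74.769,114.766) → (79.369,114.766) → (81.669,118.750) (closed)

[2] `<path>` quadratic bezier, #008000→score S518 F2089: (256.485,122.167) → (226.828,117.664) → (194.740,103.035) → (160.220,78.282)

; LightBurn 1.7.01
; GRBL device profile, absolute coords
G21
G90
G0 X81.669 Y118.750
M3 S518
G01 X79.369 Y122.734 F2089
G01 X74.769 Y122.734
G01 X72.469 Y118.750
G01 X74.769 Y114.766
G01 X79.369 Y114.766
G01 X81.669 Y118.750
M5
G0 X256.485 Y122.167
M3 S518
G01 X226.828 Y117.664 F2089
G01 X194.740 Y103.035
G01 X160.220 Y78.282
M5
G0 X0.000 Y0.000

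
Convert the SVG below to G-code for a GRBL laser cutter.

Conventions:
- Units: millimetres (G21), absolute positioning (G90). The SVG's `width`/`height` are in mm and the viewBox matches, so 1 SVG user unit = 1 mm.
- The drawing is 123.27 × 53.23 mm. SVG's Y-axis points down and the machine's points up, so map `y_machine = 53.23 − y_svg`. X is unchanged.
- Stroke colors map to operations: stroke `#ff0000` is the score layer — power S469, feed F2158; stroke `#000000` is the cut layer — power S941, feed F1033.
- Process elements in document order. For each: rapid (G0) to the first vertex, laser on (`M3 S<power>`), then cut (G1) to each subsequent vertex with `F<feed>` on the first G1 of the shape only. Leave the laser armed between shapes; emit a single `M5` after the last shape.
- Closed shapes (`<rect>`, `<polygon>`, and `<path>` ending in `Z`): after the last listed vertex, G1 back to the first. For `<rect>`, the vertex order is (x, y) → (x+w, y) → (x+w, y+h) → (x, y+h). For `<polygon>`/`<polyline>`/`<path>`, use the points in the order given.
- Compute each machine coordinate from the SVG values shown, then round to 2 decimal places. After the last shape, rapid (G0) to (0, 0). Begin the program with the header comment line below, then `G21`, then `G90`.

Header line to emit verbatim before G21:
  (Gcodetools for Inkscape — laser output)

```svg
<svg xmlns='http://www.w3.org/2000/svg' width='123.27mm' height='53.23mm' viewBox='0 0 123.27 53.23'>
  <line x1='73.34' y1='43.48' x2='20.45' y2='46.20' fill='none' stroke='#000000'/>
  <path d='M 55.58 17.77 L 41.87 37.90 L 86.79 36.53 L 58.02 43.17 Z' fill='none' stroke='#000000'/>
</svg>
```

(Gcodetools for Inkscape — laser output)
G21
G90
G0 X73.34 Y9.75
M3 S941
G1 X20.45 Y7.03 F1033
G0 X55.58 Y35.46
M3 S941
G1 X41.87 Y15.33 F1033
G1 X86.79 Y16.70
G1 X58.02 Y10.06
G1 X55.58 Y35.46
M5
G0 X0.00 Y0.00

viewBox `0 0 123.27 53.23` with mm width/height → 1 unit = 1 mm. Flip: y_m = 53.23 − y_svg.

**Shape 1** — `<line>` line segment, stroke `#000000` → cut (S941, F1033). Machine vertices: (73.34,9.75) → (20.45,7.03). Open path.

**Shape 2** — `<path>` closed polygon, stroke `#000000` → cut (S941, F1033). Machine vertices: (55.58,35.46) → (41.87,15.33) → (86.79,16.70) → (58.02,10.06) → (55.58,35.46). Closed: final G1 returns to the first vertex.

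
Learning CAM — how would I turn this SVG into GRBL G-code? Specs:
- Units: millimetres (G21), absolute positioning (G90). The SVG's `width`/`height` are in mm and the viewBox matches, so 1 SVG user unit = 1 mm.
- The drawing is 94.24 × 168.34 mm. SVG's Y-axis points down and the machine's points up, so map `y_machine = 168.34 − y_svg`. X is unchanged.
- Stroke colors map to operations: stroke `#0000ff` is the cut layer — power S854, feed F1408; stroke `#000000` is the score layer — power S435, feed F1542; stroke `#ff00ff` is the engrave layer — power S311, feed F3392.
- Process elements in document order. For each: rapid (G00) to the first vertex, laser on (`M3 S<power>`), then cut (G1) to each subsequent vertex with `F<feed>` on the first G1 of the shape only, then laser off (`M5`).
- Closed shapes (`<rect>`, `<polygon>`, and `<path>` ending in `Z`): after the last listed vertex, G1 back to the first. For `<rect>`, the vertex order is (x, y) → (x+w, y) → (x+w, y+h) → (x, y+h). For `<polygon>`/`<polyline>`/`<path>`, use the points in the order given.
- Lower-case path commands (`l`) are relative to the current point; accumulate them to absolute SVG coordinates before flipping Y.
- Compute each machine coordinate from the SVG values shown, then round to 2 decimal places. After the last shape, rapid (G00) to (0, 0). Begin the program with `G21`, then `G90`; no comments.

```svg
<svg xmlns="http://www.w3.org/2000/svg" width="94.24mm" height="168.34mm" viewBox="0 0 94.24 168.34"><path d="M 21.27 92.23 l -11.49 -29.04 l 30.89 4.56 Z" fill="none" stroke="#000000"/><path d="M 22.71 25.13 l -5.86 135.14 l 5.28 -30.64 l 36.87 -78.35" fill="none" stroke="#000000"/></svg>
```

1 u = 1 mm; y_m = 168.34 − y.

[1] `<path>` regular polygon, #000000→score S435 F1542: (21.27,76.11) → (9.78,105.15) → (40.67,100.59) → (21.27,76.11) (closed)

[2] `<path>` open polyline, #000000→score S435 F1542: (22.71,143.21) → (16.85,8.07) → (22.13,38.71) → (59.00,117.06)

G21
G90
G00 X21.27 Y76.11
M3 S435
G1 X9.78 Y105.15 F1542
G1 X40.67 Y100.59
G1 X21.27 Y76.11
M5
G00 X22.71 Y143.21
M3 S435
G1 X16.85 Y8.07 F1542
G1 X22.13 Y38.71
G1 X59.00 Y117.06
M5
G00 X0.00 Y0.00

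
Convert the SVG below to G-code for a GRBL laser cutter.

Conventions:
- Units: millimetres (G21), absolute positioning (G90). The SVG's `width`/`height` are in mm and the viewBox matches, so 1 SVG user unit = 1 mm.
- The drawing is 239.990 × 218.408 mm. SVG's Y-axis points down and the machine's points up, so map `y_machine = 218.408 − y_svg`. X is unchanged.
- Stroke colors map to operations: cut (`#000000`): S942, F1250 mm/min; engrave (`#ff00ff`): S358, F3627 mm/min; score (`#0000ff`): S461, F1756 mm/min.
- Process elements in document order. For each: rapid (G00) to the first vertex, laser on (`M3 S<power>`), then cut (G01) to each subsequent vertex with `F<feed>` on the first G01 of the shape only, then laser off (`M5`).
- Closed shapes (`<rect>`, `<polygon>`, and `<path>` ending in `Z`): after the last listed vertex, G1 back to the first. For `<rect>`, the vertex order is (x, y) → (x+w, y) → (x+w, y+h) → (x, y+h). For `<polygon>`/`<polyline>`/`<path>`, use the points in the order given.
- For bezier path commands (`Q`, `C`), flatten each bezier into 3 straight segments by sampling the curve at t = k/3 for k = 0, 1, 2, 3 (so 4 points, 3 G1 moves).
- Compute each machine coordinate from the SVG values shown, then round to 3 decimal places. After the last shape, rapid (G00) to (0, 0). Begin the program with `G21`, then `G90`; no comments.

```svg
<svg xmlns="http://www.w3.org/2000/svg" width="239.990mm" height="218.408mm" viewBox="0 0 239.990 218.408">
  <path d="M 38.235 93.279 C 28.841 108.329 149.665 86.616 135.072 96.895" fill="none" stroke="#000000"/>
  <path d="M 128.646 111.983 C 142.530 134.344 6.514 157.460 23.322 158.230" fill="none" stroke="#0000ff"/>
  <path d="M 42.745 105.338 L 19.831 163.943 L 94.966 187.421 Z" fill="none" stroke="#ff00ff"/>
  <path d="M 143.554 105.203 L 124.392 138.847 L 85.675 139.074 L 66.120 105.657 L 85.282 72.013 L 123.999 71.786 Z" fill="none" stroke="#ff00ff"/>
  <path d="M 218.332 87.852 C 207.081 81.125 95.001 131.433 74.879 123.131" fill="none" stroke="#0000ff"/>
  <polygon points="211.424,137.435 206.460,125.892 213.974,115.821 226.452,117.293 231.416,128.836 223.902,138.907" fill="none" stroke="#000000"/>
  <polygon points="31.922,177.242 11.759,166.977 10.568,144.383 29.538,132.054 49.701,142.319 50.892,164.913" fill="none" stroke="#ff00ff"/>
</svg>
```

G21
G90
G00 X38.235 Y125.129
M3 S942
G01 X62.409 Y119.787 F1250
G01 X114.364 Y123.674
G01 X135.072 Y121.513
M5
G00 X128.646 Y106.425
M3 S461
G01 X103.775 Y84.668 F1756
G01 X46.243 Y67.541
G01 X23.322 Y60.178
M5
G00 X42.745 Y113.070
M3 S358
G01 X19.831 Y54.465 F3627
G01 X94.966 Y30.987
G01 X42.745 Y113.070
M5
G00 X143.554 Y113.205
M3 S358
G01 X124.392 Y79.561 F3627
G01 X85.675 Y79.334
G01 X66.120 Y112.751
G01 X85.282 Y146.395
G01 X123.999 Y146.622
G01 X143.554 Y113.205
M5
G00 X218.332 Y130.556
M3 S461
G01 X180.612 Y122.554 F1756
G01 X118.513 Y102.229
G01 X74.879 Y95.277
M5
G00 X211.424 Y80.973
M3 S942
G01 X206.460 Y92.516 F1250
G01 X213.974 Y102.587
G01 X226.452 Y101.115
G01 X231.416 Y89.572
G01 X223.902 Y79.501
G01 X211.424 Y80.973
M5
G00 X31.922 Y41.166
M3 S358
G01 X11.759 Y51.431 F3627
G01 X10.568 Y74.025
G01 X29.538 Y86.354
G01 X49.701 Y76.089
G01 X50.892 Y53.495
G01 X31.922 Y41.166
M5
G00 X0.000 Y0.000

1 u = 1 mm; y_m = 218.408 − y.

[1] `<path>` cubic bezier, #000000→cut S942 F1250: (38.235,125.129) → (62.409,119.787) → (114.364,123.674) → (135.072,121.513)

[2] `<path>` cubic bezier, #0000ff→score S461 F1756: (128.646,106.425) → (103.775,84.668) → (46.243,67.541) → (23.322,60.178)

[3] `<path>` closed polygon, #ff00ff→engrave S358 F3627: (42.745,113.070) → (19.831,54.465) → (94.966,30.987) → (42.745,113.070) (closed)

[4] `<path>` regular polygon, #ff00ff→engrave S358 F3627: (143.554,113.205) → (124.392,79.561) → (85.675,79.334) → (66.120,112.751) → (85.282,146.395) → (123.999,146.622) → (143.554,113.205) (closed)

[5] `<path>` cubic bezier, #0000ff→score S461 F1756: (218.332,130.556) → (180.612,122.554) → (118.513,102.229) → (74.879,95.277)

[6] `<polygon>` regular polygon, #000000→cut S942 F1250: (211.424,80.973) → (206.460,92.516) → (213.974,102.587) → (226.452,101.115) → (231.416,89.572) → (223.902,79.501) → (211.424,80.973) (closed)

[7] `<polygon>` regular polygon, #ff00ff→engrave S358 F3627: (31.922,41.166) → (11.759,51.431) → (10.568,74.025) → (29.538,86.354) → (49.701,76.089) → (50.892,53.495) → (31.922,41.166) (closed)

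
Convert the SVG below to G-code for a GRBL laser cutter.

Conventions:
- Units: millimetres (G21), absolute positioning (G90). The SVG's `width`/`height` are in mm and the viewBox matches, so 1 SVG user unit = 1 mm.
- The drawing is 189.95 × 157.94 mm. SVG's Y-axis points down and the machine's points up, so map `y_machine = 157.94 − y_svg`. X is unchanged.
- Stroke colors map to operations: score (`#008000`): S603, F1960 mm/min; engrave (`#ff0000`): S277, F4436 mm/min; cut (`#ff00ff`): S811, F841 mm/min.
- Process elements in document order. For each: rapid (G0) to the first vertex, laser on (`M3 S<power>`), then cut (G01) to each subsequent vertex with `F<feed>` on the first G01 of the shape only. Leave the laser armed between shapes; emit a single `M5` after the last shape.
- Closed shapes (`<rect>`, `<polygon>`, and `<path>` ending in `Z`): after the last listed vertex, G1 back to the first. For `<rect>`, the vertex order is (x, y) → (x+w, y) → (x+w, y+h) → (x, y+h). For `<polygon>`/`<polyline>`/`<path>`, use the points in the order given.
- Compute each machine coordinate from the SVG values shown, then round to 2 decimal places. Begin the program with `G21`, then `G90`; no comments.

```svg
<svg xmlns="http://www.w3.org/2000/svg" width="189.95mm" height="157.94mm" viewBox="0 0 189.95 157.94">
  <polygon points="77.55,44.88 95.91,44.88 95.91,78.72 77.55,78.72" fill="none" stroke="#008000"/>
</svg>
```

Since the viewBox matches the mm dimensions, user units are millimetres directly. The only transform is the Y-flip y_m = 157.94 − y_svg.

Shape 1 is a rectangle drawn with `<polygon>`. Its stroke #008000 means score at S603, F1960. After flipping Y the toolpath is (77.55,113.06) → (95.91,113.06) → (95.91,79.22) → (77.55,79.22) → (77.55,113.06), returning to the start.

G21
G90
G0 X77.55 Y113.06
M3 S603
G01 X95.91 Y113.06 F1960
G01 X95.91 Y79.22
G01 X77.55 Y79.22
G01 X77.55 Y113.06
M5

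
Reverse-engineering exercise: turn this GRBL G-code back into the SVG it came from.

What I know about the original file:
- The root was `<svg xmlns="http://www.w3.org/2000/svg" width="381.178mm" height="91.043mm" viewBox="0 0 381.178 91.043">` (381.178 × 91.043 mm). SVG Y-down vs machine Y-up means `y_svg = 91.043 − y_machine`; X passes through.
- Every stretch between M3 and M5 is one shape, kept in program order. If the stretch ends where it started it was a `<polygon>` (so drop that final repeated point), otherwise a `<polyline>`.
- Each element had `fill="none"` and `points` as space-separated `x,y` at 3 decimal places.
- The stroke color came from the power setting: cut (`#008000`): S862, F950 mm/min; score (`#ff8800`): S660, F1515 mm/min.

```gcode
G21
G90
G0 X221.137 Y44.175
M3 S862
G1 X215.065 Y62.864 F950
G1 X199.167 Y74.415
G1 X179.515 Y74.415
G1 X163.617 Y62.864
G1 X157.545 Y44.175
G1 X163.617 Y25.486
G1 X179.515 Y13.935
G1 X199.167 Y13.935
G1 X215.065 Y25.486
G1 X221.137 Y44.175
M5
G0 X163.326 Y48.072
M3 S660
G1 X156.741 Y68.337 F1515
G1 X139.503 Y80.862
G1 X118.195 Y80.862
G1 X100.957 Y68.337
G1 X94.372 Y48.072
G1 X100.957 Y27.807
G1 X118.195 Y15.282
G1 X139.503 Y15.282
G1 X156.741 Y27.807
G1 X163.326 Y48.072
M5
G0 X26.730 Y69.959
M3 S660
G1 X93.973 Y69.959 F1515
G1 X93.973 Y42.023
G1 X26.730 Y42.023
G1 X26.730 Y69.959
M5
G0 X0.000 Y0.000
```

Each laser-on run becomes one SVG element. Flip Y back into SVG space with y_svg = 91.043 − y_machine.

Run 1: S862 ⇒ cut layer `#008000`. The run returns to its start, so emit a `<polygon>` with points (Y-flipped): 221.137,46.868 215.065,28.179 199.167,16.628 179.515,16.628 163.617,28.179 157.545,46.868 163.617,65.557 179.515,77.108 199.167,77.108 215.065,65.557.

Run 2: S660 ⇒ score layer `#ff8800`. The run returns to its start, so emit a `<polygon>` with points (Y-flipped): 163.326,42.971 156.741,22.706 139.503,10.181 118.195,10.181 100.957,22.706 94.372,42.971 100.957,63.236 118.195,75.761 139.503,75.761 156.741,63.236.

Run 3: power S660 maps to stroke `#ff8800` (score). The run returns to its start, so emit a `<polygon>` with points (Y-flipped): 26.730,21.084 93.973,21.084 93.973,49.020 26.730,49.020.

<svg xmlns="http://www.w3.org/2000/svg" width="381.178mm" height="91.043mm" viewBox="0 0 381.178 91.043">
  <polygon points="221.137,46.868 215.065,28.179 199.167,16.628 179.515,16.628 163.617,28.179 157.545,46.868 163.617,65.557 179.515,77.108 199.167,77.108 215.065,65.557" fill="none" stroke="#008000"/>
  <polygon points="163.326,42.971 156.741,22.706 139.503,10.181 118.195,10.181 100.957,22.706 94.372,42.971 100.957,63.236 118.195,75.761 139.503,75.761 156.741,63.236" fill="none" stroke="#ff8800"/>
  <polygon points="26.730,21.084 93.973,21.084 93.973,49.020 26.730,49.020" fill="none" stroke="#ff8800"/>
</svg>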